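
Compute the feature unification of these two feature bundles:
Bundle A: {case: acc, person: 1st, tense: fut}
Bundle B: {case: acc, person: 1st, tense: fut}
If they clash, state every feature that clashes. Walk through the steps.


Compare features:
case: A=acc vs B=acc -> unified: acc
person: A=1st vs B=1st -> unified: 1st
tense: A=fut vs B=fut -> unified: fut
No clashes found.

Unified: {case: acc, person: 1st, tense: fut}


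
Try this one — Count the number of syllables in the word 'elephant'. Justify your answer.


Break 'elephant' into syllables: el-e-phant -> el | e | phant = 3 syllables

3 syllables


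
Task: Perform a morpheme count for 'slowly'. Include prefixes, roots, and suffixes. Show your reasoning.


Decomposition: slow (root) + -ly (suffix) = 2 morpheme(s)

2 morphemes


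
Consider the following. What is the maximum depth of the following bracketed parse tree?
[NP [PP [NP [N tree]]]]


Count bracket nesting levels:
'[' at pos 0: depth = 1
'[' at pos 4: depth = 2
'[' at pos 8: depth = 3
'[' at pos 12: depth = 4
Maximum depth reached: 4

4


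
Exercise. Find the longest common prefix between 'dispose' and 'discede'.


Compare from the start: 3 characters match: 'dis'. Mismatch at position 4: 'p' vs 'c'.

dis


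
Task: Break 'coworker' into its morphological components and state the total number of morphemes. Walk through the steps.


Step 1: Identify prefix: 'co' (meaning: together)
Step 2: Identify root: 'work'
Step 3: Identify suffix(es): 'er'
Decomposition: co- (prefix: together) + work (root) + -er (suffix: one who)
Total morphemes: 3

3 morphemes (co- (prefix: together) + work (root) + -er (suffix: one who))


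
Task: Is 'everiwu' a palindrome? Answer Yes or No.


Forward: 'everiwu'
Reversed: 'uwireve'
They differ.

No


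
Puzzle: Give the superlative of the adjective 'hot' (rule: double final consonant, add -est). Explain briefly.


Apply superlative formation (double final consonant, add -est): 'hot' -> 'hottest'.

hottest


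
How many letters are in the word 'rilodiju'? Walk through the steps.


Spell out 'rilodiju' and number each letter: r(1), i(2), l(3), o(4), d(5), i(6), j(7), u(8). Total: 8 letters.

8


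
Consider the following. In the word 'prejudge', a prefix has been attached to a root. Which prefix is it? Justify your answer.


The word 'prejudge' = 'pre' (prefix) + 'judge' (root). The prefix is 'pre'.

pre


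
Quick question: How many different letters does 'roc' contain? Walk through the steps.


Unique letters in 'roc': {c, o, r} = 3 distinct letters.

3


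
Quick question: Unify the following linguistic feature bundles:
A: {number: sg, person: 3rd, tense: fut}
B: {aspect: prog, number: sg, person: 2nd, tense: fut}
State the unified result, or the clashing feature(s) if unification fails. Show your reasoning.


Compare features:
aspect: A=_ vs B=prog -> unified: prog
number: A=sg vs B=sg -> unified: sg
person: A=3rd vs B=2nd -> CLASH
tense: A=fut vs B=fut -> unified: fut
Clash detected on feature 'person' (3rd vs 2nd); unification fails.

CLASH on 'person' (3rd vs 2nd)


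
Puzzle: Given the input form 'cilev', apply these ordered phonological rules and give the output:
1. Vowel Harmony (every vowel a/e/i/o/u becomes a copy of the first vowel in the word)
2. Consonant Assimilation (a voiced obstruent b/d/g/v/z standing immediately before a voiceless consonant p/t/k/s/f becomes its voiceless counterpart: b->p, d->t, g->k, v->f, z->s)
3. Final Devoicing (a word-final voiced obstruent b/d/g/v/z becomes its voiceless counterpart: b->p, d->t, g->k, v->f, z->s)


Starting form: 'cilev'
Rule 1: Vowel Harmony: all vowels become 'i' (matching first vowel). 'cilev' -> 'ciliv'
Rule 2: Consonant Assimilation: no voiced obstruent (b/d/g/v/z) stands immediately before a voiceless consonant (p/t/k/s/f). No change.
Rule 3: Final Devoicing: word-final voiced obstruent 'v' becomes voiceless 'f'. 'ciliv' -> 'cilif'
Final form: 'cilif'

cilif


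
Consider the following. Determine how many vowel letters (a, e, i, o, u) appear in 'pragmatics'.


Vowels in 'pragmatics': a, a, i = 3 vowels.

3


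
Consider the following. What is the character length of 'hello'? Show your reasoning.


Spell out 'hello' and number each letter: h(1), e(2), l(3), l(4), o(5). Total: 5 letters.

5


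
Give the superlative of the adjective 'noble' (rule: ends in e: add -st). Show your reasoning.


Apply superlative formation (ends in e: add -st): 'noble' -> 'noblest'.

noblest


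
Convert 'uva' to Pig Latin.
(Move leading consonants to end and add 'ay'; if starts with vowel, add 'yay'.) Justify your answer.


'uva' starts with a vowel, so add 'yay': 'uvayay'.

uvayay


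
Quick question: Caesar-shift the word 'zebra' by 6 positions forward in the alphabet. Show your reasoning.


Shift each letter by 6: z -> f, e -> k, b -> h, r -> x, a -> g. Result: 'fkhxg'.

fkhxg


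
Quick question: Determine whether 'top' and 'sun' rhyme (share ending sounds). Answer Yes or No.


Rime (stressed vowel + following sounds) of 'top': -op = /ɒp/
Rime of 'sun': -un = /ʌn/
/ɒp/ and /ʌn/ are different ending sounds, so the words do not rhyme.

No


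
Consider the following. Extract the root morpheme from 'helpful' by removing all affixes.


Remove suffix '-ful' from 'helpful' to get root 'help'.

help


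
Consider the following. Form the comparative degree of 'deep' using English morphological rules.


Apply comparative formation (add -er): 'deep' -> 'deeper'.

deeper


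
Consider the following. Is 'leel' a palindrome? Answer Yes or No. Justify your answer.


Forward: 'leel'
Reversed: 'leel'
They are identical.

Yes


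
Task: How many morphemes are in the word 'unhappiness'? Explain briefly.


Decomposition: un- (prefix) + happy (root) + -ness (suffix) = 3 morpheme(s)

3 morphemes


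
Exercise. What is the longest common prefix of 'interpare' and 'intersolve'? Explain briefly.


Compare from the start: 5 characters match: 'inter'. Mismatch at position 6: 'p' vs 's'.

inter


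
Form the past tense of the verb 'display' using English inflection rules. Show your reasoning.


Apply rule: Add -ed. 'display' becomes 'displayed'.

displayed


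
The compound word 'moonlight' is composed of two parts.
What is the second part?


Split 'moonlight' into 'moon' + 'light'. The second part is 'light'.

light


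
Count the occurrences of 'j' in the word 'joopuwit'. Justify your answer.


Letter 'j' in 'joopuwit': found at position(s) 1 = 1 occurrence(s).

1


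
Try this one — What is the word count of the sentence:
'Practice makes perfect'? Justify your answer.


Split into words: Practice | makes | perfect = 3 words.

3


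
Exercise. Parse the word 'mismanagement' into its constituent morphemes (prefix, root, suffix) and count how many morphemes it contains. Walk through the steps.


Step 1: Identify prefix: 'mis' (meaning: wrongly)
Step 2: Identify root: 'manage'
Step 3: Identify suffix(es): 'ment'
Decomposition: mis- (prefix: wrongly) + manage (root) + -ment (suffix: action/result)
Total morphemes: 3

3 morphemes (mis- (prefix: wrongly) + manage (root) + -ment (suffix: action/result))


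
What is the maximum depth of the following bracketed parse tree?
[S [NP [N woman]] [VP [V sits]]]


Count bracket nesting levels:
'[' at pos 0: depth = 1
'[' at pos 3: depth = 2
'[' at pos 7: depth = 3
'[' at pos 18: depth = 2
'[' at pos 22: depth = 3
Maximum depth reached: 3

3


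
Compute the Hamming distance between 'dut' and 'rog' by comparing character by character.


Alignment:
Position 1: 'd' vs 'r' = DIFFER
Position 2: 'u' vs 'o' = DIFFER
Position 3: 't' vs 'g' = DIFFER
Total differences: 3

3


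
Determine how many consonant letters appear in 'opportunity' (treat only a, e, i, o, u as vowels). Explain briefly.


Consonants in 'opportunity': p, p, r, t, n, t, y = 7 consonants.

7


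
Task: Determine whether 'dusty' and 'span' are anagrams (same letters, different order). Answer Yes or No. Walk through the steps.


Sorted letters of 'dusty': 'dstuy'
Sorted letters of 'span': 'anps'
They do not match.

No


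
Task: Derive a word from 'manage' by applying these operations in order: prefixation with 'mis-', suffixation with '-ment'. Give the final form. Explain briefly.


Step 1: Add prefix 'mis-' to 'manage' = 'mismanage'
Step 2: Add suffix '-ment' to 'mismanage' = 'mismanagement'

mismanagement


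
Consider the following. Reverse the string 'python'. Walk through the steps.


Reverse 'python' character by character: 'nohtyp'.

nohtyp


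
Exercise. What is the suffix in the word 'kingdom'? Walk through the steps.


The word 'kingdom' = 'king' (root) + '-dom' (suffix). The suffix is '-dom'.

dom


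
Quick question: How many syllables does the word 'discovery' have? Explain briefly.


Break 'discovery' into syllables: dis-cov-er-y -> dis | cov | er | y = 4 syllables

4 syllables


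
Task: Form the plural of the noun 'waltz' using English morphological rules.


Apply rule: Add -es (sibilant/fricative ending). 'waltz' becomes 'waltzes'.

waltzes


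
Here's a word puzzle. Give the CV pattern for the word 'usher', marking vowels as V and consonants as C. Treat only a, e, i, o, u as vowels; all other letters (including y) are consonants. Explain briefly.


Letter mapping: u = V, s = C, h = C, e = V, r = C.

VCCVC


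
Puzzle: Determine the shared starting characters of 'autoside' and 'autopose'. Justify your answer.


Compare from the start: 4 characters match: 'auto'. Mismatch at position 5: 's' vs 'p'.

auto


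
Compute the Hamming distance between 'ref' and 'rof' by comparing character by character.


Alignment:
Position 1: 'r' vs 'r' = match
Position 2: 'e' vs 'o' = DIFFER
Position 3: 'f' vs 'f' = match
Total differences: 1

1


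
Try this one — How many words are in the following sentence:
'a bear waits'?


Split into words: a | bear | waits = 3 words.

3


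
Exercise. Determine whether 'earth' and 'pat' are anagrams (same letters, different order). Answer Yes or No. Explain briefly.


Sorted letters of 'earth': 'aehrt'
Sorted letters of 'pat': 'apt'
They do not match.

No


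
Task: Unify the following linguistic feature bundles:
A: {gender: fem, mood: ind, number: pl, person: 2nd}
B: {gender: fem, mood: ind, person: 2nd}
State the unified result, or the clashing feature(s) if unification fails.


Compare features:
gender: A=fem vs B=fem -> unified: fem
mood: A=ind vs B=ind -> unified: ind
number: A=pl vs B=_ -> unified: pl
person: A=2nd vs B=2nd -> unified: 2nd
No clashes found.

Unified: {gender: fem, mood: ind, number: pl, person: 2nd}


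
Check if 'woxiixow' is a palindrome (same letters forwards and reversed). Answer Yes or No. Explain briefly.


Forward: 'woxiixow'
Reversed: 'woxiixow'
They are identical.

Yes


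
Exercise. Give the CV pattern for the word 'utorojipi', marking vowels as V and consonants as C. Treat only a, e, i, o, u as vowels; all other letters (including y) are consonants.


Letter mapping: u = V, t = C, o = V, r = C, o = V, j = C, i = V, p = C, i = V.

VCVCVCVCV


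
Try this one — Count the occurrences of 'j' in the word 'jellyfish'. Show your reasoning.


Letter 'j' in 'jellyfish': found at position(s) 1 = 1 occurrence(s).

1


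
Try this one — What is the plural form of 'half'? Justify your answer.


Apply rule: Change -f to -ves. 'half' becomes 'halves'.

halves


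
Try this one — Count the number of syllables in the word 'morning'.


Break 'morning' into syllables: morn-ing -> morn | ing = 2 syllables

2 syllables


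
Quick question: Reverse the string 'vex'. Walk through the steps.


Reverse 'vex' character by character: 'xev'.

xev


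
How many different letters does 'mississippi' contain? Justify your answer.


Unique letters in 'mississippi': {i, m, p, s} = 4 distinct letters.

4


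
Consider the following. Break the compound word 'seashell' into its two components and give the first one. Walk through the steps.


Split 'seashell' into 'sea' + 'shell'. The first part is 'sea'.

sea


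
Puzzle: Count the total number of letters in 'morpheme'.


Spell out 'morpheme' and number each letter: m(1), o(2), r(3), p(4), h(5), e(6), m(7), e(8). Total: 8 letters.

8


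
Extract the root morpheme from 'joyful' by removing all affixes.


Remove suffix '-ful' from 'joyful' to get root 'joy'.

joy


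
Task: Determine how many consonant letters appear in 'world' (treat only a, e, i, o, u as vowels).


Consonants in 'world': w, r, l, d = 4 consonants.

4


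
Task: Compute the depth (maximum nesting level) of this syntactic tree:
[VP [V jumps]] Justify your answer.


Count bracket nesting levels:
'[' at pos 0: depth = 1
'[' at pos 4: depth = 2
Maximum depth reached: 2

2


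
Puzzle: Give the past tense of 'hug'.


Apply rule: Double final consonant and add -ed. 'hug' becomes 'hugged'.

hugged


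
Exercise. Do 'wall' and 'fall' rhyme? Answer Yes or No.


Rime (stressed vowel + following sounds) of 'wall': -all = /ɔːl/
Rime of 'fall': -all = /ɔːl/
/ɔːl/ and /ɔːl/ are the same ending sound, so the words rhyme.

Yes


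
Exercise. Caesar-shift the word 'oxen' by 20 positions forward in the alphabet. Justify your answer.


Shift each letter by 20: o -> i, x -> r, e -> y, n -> h. Result: 'iryh'.

iryh


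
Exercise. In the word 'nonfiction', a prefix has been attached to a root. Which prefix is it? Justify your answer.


The word 'nonfiction' = 'non' (prefix) + 'fiction' (root). The prefix is 'non'.

non


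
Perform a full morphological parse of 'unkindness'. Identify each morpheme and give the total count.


Step 1: Identify prefix: 'un' (meaning: not/reverse)
Step 2: Identify root: 'kind'
Step 3: Identify suffix(es): 'ness'
Decomposition: un- (prefix: not/reverse) + kind (root) + -ness (suffix: state of)
Total morphemes: 3

3 morphemes (un- (prefix: not/reverse) + kind (root) + -ness (suffix: state of))


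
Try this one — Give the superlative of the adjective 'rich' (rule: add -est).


Apply superlative formation (add -est): 'rich' -> 'richest'.

richest


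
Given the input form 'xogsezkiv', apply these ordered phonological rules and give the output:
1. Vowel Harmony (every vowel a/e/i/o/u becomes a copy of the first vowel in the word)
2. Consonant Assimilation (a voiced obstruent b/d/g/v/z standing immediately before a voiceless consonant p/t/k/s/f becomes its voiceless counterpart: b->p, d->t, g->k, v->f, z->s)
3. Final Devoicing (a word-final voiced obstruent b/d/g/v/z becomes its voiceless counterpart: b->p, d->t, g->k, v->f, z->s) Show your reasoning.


Starting form: 'xogsezkiv'
Rule 1: Vowel Harmony: all vowels become 'o' (matching first vowel). 'xogsezkiv' -> 'xogsozkov'
Rule 2: Consonant Assimilation: voiced obstruent before voiceless consonant becomes voiceless ('gs' -> 'ks', 'zk' -> 'sk'). 'xogsozkov' -> 'xoksoskov'
Rule 3: Final Devoicing: word-final voiced obstruent 'v' becomes voiceless 'f'. 'xoksoskov' -> 'xoksoskof'
Final form: 'xoksoskof'

xoksoskof


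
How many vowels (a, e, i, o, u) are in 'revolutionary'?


Vowels in 'revolutionary': e, o, u, i, o, a = 6 vowels.

6


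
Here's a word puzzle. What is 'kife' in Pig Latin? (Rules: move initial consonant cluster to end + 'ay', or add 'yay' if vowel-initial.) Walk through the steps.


'kife': move consonant cluster 'k' to end and add 'ay': 'ifekay'.

ifekay


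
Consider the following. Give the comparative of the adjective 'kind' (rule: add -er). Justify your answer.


Apply comparative formation (add -er): 'kind' -> 'kinder'.

kinder


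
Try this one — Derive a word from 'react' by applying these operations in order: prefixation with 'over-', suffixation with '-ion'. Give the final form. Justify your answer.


Step 1: Add prefix 'over-' to 'react' = 'overreact'
Step 2: Add suffix '-ion' to 'overreact' = 'overreaction'

overreaction


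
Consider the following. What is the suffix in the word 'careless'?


The word 'careless' = 'care' (root) + '-less' (suffix). The suffix is '-less'.

less


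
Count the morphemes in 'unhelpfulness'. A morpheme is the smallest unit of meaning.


Decomposition: un- (prefix) + help (root) + -ful (suffix) + -ness (suffix) = 4 morpheme(s)

4 morphemes


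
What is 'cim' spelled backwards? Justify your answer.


Reverse 'cim' character by character: 'mic'.

mic


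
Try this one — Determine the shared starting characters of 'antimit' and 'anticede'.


Compare from the start: 4 characters match: 'anti'. Mismatch at position 5: 'm' vs 'c'.

anti


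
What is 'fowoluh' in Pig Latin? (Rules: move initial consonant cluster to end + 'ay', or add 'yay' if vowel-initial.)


'fowoluh': move consonant cluster 'f' to end and add 'ay': 'owoluhfay'.

owoluhfay


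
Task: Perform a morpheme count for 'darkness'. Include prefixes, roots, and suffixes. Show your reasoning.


Decomposition: dark (root) + -ness (suffix) = 2 morpheme(s)

2 morphemes


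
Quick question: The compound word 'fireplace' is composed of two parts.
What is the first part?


Split 'fireplace' into 'fire' + 'place'. The first part is 'fire'.

fire


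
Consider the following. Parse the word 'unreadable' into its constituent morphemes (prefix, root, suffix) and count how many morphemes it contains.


Step 1: Identify prefix: 'un' (meaning: not/reverse)
Step 2: Identify root: 'read'
Step 3: Identify suffix(es): 'able'
Decomposition: un- (prefix: not/reverse) + read (root) + -able (suffix: capable of)
Total morphemes: 3

3 morphemes (un- (prefix: not/reverse) + read (root) + -able (suffix: capable of))


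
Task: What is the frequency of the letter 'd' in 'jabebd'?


Letter 'd' in 'jabebd': found at position(s) 6 = 1 occurrence(s).

1


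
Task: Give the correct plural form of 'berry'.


Apply rule: Change -y to -ies (consonant + y). 'berry' becomes 'berries'.

berries


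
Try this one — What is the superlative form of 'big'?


Apply superlative formation (double final consonant, add -est): 'big' -> 'biggest'.

biggest


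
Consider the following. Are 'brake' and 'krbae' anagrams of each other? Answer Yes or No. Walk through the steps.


Sorted letters of 'brake': 'abekr'
Sorted letters of 'krbae': 'abekr'
They match.

Yes


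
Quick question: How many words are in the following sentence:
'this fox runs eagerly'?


Split into words: this | fox | runs | eagerly = 4 words.

4


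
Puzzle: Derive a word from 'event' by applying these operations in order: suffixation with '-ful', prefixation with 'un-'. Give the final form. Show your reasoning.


Step 1: Add suffix '-ful' to 'event' = 'eventful'
Step 2: Add prefix 'un-' to 'eventful' = 'uneventful'

uneventful


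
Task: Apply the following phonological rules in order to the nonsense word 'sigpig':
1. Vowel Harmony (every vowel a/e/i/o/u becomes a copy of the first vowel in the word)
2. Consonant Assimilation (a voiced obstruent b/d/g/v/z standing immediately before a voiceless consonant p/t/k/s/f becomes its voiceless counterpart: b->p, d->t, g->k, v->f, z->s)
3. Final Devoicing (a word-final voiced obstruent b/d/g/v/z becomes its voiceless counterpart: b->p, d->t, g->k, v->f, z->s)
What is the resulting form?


Starting form: 'sigpig'
Rule 1: Vowel Harmony: all vowels already match. No change.
Rule 2: Consonant Assimilation: voiced obstruent before voiceless consonant becomes voiceless ('gp' -> 'kp'). 'sigpig' -> 'sikpig'
Rule 3: Final Devoicing: word-final voiced obstruent 'g' becomes voiceless 'k'. 'sikpig' -> 'sikpik'
Final form: 'sikpik'

sikpik


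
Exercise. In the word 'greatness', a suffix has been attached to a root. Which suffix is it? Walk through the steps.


The word 'greatness' = 'great' (root) + '-ness' (suffix). The suffix is '-ness'.

ness


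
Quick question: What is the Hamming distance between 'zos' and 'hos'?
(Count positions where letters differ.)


Alignment:
Position 1: 'z' vs 'h' = DIFFER
Position 2: 'o' vs 'o' = match
Position 3: 's' vs 's' = match
Total differences: 1

1


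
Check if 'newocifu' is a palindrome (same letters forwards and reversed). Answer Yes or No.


Forward: 'newocifu'
Reversed: 'uficowen'
They differ.

No


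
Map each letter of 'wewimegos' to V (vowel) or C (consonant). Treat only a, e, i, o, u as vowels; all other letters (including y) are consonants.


Letter mapping: w = C, e = V, w = C, i = V, m = C, e = V, g = C, o = V, s = C.

CVCVCVCVC


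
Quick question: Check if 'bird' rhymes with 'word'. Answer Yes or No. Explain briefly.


Rime (stressed vowel + following sounds) of 'bird': -ird = /ɜːrd/
Rime of 'word': -ord = /ɜːrd/
/ɜːrd/ and /ɜːrd/ are the same ending sound, so the words rhyme.

Yes


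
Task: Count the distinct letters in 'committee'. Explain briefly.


Unique letters in 'committee': {c, e, i, m, o, t} = 6 distinct letters.

6


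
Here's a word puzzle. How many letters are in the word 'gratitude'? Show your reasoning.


Spell out 'gratitude' and number each letter: g(1), r(2), a(3), t(4), i(5), t(6), u(7), d(8), e(9). Total: 9 letters.

9


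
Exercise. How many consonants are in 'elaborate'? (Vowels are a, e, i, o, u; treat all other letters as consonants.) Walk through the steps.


Consonants in 'elaborate': l, b, r, t = 4 consonants.

4


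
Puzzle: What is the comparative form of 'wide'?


Apply comparative formation (ends in e: add -r): 'wide' -> 'wider'.

wider


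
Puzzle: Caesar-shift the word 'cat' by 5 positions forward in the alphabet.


Shift each letter by 5: c -> h, a -> f, t -> y. Result: 'hfy'.

hfy


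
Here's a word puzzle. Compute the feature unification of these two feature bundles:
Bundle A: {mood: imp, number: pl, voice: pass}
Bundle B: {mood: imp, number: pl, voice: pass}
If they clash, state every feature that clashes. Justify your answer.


Compare features:
mood: A=imp vs B=imp -> unified: imp
number: A=pl vs B=pl -> unified: pl
voice: A=pass vs B=pass -> unified: pass
No clashes found.

Unified: {mood: imp, number: pl, voice: pass}


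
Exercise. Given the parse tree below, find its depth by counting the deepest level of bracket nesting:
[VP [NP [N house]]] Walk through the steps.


Count bracket nesting levels:
'[' at pos 0: depth = 1
'[' at pos 4: depth = 2
'[' at pos 8: depth = 3
Maximum depth reached: 3

3


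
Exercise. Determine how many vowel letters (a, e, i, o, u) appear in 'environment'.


Vowels in 'environment': e, i, o, e = 4 vowels.

4


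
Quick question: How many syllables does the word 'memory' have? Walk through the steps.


Break 'memory' into syllables: mem-o-ry -> mem | o | ry = 3 syllables

3 syllables


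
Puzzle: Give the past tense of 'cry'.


Apply rule: Change -y to -ied. 'cry' becomes 'cried'.

cried


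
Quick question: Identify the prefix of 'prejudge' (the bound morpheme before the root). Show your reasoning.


The word 'prejudge' = 'pre' (prefix) + 'judge' (root). The prefix is 'pre'.

pre


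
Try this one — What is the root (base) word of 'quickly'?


Remove suffix '-ly' from 'quickly' to get root 'quick'.

quick


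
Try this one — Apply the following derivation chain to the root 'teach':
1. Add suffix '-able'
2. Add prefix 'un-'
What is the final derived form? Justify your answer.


Step 1: Add suffix '-able' to 'teach' = 'teachable'
Step 2: Add prefix 'un-' to 'teachable' = 'unteachable'

unteachable


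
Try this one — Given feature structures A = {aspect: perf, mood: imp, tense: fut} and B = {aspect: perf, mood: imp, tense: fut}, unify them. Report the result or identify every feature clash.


Compare features:
aspect: A=perf vs B=perf -> unified: perf
mood: A=imp vs B=imp -> unified: imp
tense: A=fut vs B=fut -> unified: fut
No clashes found.

Unified: {aspect: perf, mood: imp, tense: fut}


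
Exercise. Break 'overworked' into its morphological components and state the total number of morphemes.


Step 1: Identify prefix: 'over' (meaning: excessively)
Step 2: Identify root: 'work'
Step 3: Identify suffix(es): 'ed'
Decomposition: over- (prefix: excessively) + work (root) + -ed (suffix: past)
Total morphemes: 3

3 morphemes (over- (prefix: excessively) + work (root) + -ed (suffix: past))


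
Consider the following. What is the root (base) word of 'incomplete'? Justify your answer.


Remove prefix 'in' from 'incomplete' to get root 'complete'.

complete


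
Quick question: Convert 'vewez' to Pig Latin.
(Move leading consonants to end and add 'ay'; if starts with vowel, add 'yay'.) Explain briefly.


'vewez': move consonant cluster 'v' to end and add 'ay': 'ewezvay'.

ewezvay


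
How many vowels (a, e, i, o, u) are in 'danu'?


Vowels in 'danu': a, u = 2 vowels.

2


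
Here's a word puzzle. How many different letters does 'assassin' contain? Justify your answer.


Unique letters in 'assassin': {a, i, n, s} = 4 distinct letters.

4


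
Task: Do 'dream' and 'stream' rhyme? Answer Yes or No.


Rime (stressed vowel + following sounds) of 'dream': -eam = /iːm/
Rime of 'stream': -eam = /iːm/
/iːm/ and /iːm/ are the same ending sound, so the words rhyme.

Yes


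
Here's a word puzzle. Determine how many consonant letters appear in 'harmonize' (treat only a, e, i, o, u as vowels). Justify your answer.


Consonants in 'harmonize': h, r, m, n, z = 5 consonants.

5


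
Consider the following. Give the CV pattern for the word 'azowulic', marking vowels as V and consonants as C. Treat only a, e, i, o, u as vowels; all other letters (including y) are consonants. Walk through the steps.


Letter mapping: a = V, z = C, o = V, w = C, u = V, l = C, i = V, c = C.

VCVCVCVC


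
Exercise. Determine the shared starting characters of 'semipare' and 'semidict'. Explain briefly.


Compare from the start: 4 characters match: 'semi'. Mismatch at position 5: 'p' vs 'd'.

semi


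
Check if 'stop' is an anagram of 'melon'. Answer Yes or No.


Sorted letters of 'stop': 'opst'
Sorted letters of 'melon': 'elmno'
They do not match.

No


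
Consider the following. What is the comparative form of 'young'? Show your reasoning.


Apply comparative formation (add -er): 'young' -> 'younger'.

younger


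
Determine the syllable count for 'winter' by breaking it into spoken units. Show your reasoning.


Break 'winter' into syllables: win-ter -> win | ter = 2 syllables

2 syllables


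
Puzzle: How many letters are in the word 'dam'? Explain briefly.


Spell out 'dam' and number each letter: d(1), a(2), m(3). Total: 3 letters.

3


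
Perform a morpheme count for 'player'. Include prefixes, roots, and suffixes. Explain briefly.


Decomposition: play (root) + -er (suffix) = 2 morpheme(s)

2 morphemes


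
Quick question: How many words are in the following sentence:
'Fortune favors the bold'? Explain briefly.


Split into words: Fortune | favors | the | bold = 4 words.

4


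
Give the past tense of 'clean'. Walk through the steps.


Apply rule: Add -ed. 'clean' becomes 'cleaned'.

cleaned


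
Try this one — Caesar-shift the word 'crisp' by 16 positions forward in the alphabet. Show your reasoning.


Shift each letter by 16: c -> s, r -> h, i -> y, s -> i, p -> f. Result: 'shyif'.

shyif


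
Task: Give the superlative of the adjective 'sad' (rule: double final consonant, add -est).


Apply superlative formation (double final consonant, add -est): 'sad' -> 'saddest'.

saddest


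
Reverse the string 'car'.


Reverse 'car' character by character: 'rac'.

rac


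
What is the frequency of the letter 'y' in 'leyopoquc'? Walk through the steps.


Letter 'y' in 'leyopoquc': found at position(s) 3 = 1 occurrence(s).

1


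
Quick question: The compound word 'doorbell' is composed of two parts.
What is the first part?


Split 'doorbell' into 'door' + 'bell'. The first part is 'door'.

door


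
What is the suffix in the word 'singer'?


The word 'singer' = 'sing' (root) + '-er' (suffix). The suffix is '-er'.

er


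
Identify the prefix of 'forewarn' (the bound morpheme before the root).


The word 'forewarn' = 'fore' (prefix) + 'warn' (root). The prefix is 'fore'.

fore


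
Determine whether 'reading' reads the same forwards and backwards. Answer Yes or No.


Forward: 'reading'
Reversed: 'gnidaer'
They differ.

No


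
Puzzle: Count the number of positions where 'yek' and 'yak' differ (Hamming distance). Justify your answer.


Alignment:
Position 1: 'y' vs 'y' = match
Position 2: 'e' vs 'a' = DIFFER
Position 3: 'k' vs 'k' = match
Total differences: 1

1


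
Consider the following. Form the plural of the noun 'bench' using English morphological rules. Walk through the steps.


Apply rule: Add -es (sibilant/fricative ending). 'bench' becomes 'benches'.

benches


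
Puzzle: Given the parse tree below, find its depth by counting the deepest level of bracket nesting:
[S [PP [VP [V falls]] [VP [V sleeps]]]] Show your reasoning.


Count bracket nesting levels:
'[' at pos 0: depth = 1
'[' at pos 3: depth = 2
'[' at pos 7: depth = 3
'[' at pos 11: depth = 4
'[' at pos 22: depth = 3
'[' at pos 26: depth = 4
Maximum depth reached: 4

4


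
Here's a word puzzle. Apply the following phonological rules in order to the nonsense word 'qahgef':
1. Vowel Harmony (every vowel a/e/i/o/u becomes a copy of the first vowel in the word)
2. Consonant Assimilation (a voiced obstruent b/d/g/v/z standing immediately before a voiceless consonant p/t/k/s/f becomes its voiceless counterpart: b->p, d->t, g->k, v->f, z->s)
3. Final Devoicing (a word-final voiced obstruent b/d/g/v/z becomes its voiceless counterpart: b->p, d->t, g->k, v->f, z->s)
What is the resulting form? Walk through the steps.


Starting form: 'qahgef'
Rule 1: Vowel Harmony: all vowels become 'a' (matching first vowel). 'qahgef' -> 'qahgaf'
Rule 2: Consonant Assimilation: no voiced obstruent (b/d/g/v/z) stands immediately before a voiceless consonant (p/t/k/s/f). No change.
Rule 3: Final Devoicing: final consonant 'f' is not one of the voiced obstruents b/d/g/v/z. No change.
Final form: 'qahgaf'

qahgaf


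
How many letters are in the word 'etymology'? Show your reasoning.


Spell out 'etymology' and number each letter: e(1), t(2), y(3), m(4), o(5), l(6), o(7), g(8), y(9). Total: 9 letters.

9


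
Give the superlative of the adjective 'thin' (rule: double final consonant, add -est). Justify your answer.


Apply superlative formation (double final consonant, add -est): 'thin' -> 'thinnest'.

thinnest


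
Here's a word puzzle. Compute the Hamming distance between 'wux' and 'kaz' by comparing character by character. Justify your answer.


Alignment:
Position 1: 'w' vs 'k' = DIFFER
Position 2: 'u' vs 'a' = DIFFER
Position 3: 'x' vs 'z' = DIFFER
Total differences: 3

3


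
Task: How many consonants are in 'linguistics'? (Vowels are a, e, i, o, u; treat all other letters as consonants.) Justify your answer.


Consonants in 'linguistics': l, n, g, s, t, c, s = 7 consonants.

7


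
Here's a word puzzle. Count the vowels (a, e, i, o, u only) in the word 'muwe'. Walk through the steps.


Vowels in 'muwe': u, e = 2 vowels.

2


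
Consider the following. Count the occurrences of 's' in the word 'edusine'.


Letter 's' in 'edusine': found at position(s) 4 = 1 occurrence(s).

1


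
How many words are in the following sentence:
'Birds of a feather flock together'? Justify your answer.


Split into words: Birds | of | a | feather | flock | together = 6 words.

6


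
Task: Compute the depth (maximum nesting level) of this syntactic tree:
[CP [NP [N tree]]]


Count bracket nesting levels:
'[' at pos 0: depth = 1
'[' at pos 4: depth = 2
'[' at pos 8: depth = 3
Maximum depth reached: 3

3


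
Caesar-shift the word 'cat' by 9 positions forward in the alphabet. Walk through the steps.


Shift each letter by 9: c -> l, a -> j, t -> c. Result: 'ljc'.

ljc


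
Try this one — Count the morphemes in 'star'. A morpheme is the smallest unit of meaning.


Decomposition: star (free morpheme) = 1 morpheme(s)

1 morphemes


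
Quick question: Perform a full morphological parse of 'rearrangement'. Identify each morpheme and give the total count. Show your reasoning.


Step 1: Identify prefix: 're' (meaning: again)
Step 2: Identify root: 'arrange'
Step 3: Identify suffix(es): 'ment'
Decomposition: re- (prefix: again) + arrange (root) + -ment (suffix: action/result)
Total morphemes: 3

3 morphemes (re- (prefix: again) + arrange (root) + -ment (suffix: action/result))


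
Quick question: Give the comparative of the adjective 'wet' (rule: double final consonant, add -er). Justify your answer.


Apply comparative formation (double final consonant, add -er): 'wet' -> 'wetter'.

wetter


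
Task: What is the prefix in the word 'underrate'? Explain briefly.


The word 'underrate' = 'under' (prefix) + 'rate' (root). The prefix is 'under'.

under


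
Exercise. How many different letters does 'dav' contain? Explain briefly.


Unique letters in 'dav': {a, d, v} = 3 distinct letters.

3


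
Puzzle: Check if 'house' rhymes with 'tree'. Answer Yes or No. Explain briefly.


Rime (stressed vowel + following sounds) of 'house': -ouse = /aʊs/
Rime of 'tree': -ee = /iː/
/aʊs/ and /iː/ are different ending sounds, so the words do not rhyme.

No


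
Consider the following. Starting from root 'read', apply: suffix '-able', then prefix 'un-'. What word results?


Step 1: Add suffix '-able' to 'read' = 'readable'
Step 2: Add prefix 'un-' to 'readable' = 'unreadable'

unreadable


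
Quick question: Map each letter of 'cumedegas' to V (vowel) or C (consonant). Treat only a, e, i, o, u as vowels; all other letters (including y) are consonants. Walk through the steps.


Letter mapping: c = C, u = V, m = C, e = V, d = C, e = V, g = C, a = V, s = C.

CVCVCVCVC


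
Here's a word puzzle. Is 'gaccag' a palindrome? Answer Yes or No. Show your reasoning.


Forward: 'gaccag'
Reversed: 'gaccag'
They are identical.

Yes


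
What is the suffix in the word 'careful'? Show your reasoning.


The word 'careful' = 'care' (root) + '-ful' (suffix). The suffix is '-ful'.

ful


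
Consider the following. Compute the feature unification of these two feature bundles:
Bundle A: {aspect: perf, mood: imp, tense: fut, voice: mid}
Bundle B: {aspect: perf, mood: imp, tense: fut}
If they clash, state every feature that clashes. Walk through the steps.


Compare features:
aspect: A=perf vs B=perf -> unified: perf
mood: A=imp vs B=imp -> unified: imp
tense: A=fut vs B=fut -> unified: fut
voice: A=mid vs B=_ -> unified: mid
No clashes found.

Unified: {aspect: perf, mood: imp, tense: fut, voice: mid}


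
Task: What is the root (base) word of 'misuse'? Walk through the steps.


Remove prefix 'mis' from 'misuse' to get root 'use'.

use


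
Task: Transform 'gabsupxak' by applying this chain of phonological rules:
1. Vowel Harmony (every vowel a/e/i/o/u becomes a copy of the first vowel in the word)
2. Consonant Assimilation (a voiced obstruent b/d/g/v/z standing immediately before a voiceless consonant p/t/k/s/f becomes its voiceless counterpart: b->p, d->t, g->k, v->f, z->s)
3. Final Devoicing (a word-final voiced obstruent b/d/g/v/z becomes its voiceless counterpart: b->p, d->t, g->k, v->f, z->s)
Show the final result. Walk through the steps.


Starting form: 'gabsupxak'
Rule 1: Vowel Harmony: all vowels become 'a' (matching first vowel). 'gabsupxak' -> 'gabsapxak'
Rule 2: Consonant Assimilation: voiced obstruent before voiceless consonant becomes voiceless ('bs' -> 'ps'). 'gabsapxak' -> 'gapsapxak'
Rule 3: Final Devoicing: final consonant 'k' is not one of the voiced obstruents b/d/g/v/z. No change.
Final form: 'gapsapxak'

gapsapxak


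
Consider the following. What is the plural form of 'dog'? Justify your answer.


Apply rule: Add -s. 'dog' becomes 'dogs'.

dogs


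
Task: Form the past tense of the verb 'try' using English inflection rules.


Apply rule: Change -y to -ied. 'try' becomes 'tried'.

tried


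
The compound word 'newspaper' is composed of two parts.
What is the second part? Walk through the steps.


Split 'newspaper' into 'news' + 'paper'. The second part is 'paper'.

paper


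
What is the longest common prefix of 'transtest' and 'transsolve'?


Compare from the start: 5 characters match: 'trans'. Mismatch at position 6: 't' vs 's'.

trans


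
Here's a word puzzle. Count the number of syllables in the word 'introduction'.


Break 'introduction' into syllables: in-tro-duc-tion -> in | tro | duc | tion = 4 syllables

4 syllables


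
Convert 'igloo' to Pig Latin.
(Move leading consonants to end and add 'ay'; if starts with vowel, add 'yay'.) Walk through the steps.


'igloo' starts with a vowel, so add 'yay': 'iglooyay'.

iglooyay


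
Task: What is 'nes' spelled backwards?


Reverse 'nes' character by character: 'sen'.

sen


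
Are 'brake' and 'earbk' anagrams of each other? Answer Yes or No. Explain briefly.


Sorted letters of 'brake': 'abekr'
Sorted letters of 'earbk': 'abekr'
They match.

Yes


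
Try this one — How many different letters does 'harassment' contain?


Unique letters in 'harassment': {a, e, h, m, n, r, s, t} = 8 distinct letters.

8


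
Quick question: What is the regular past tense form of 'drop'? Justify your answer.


Apply rule: Double final consonant and add -ed. 'drop' becomes 'dropped'.

dropped


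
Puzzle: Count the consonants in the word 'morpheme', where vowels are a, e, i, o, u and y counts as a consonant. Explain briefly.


Consonants in 'morpheme': m, r, p, h, m = 5 consonants.

5


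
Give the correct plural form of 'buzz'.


Apply rule: Add -es (sibilant/fricative ending). 'buzz' becomes 'buzzes'.

buzzes


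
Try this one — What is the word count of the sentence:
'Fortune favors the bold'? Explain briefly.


Split into words: Fortune | favors | the | bold = 4 words.

4


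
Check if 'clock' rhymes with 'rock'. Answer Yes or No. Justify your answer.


Rime (stressed vowel + following sounds) of 'clock': -ock = /ɒk/
Rime of 'rock': -ock = /ɒk/
/ɒk/ and /ɒk/ are the same ending sound, so the words rhyme.

Yes


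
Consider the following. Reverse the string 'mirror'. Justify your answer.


Reverse 'mirror' character by character: 'rorrim'.

rorrim


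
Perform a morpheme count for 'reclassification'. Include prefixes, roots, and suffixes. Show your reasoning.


Decomposition: re- (prefix) + class (root) + -ify (suffix) + -ation (suffix) = 4 morpheme(s)

4 morphemes


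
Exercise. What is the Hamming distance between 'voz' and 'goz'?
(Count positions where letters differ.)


Alignment:
Position 1: 'v' vs 'g' = DIFFER
Position 2: 'o' vs 'o' = match
Position 3: 'z' vs 'z' = match
Total differences: 1

1


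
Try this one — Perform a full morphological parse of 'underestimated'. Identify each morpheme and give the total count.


Step 1: Identify prefix: 'under' (meaning: beneath/insufficient)
Step 2: Identify root: 'estimate'
Step 3: Identify suffix(es): 'ed'
Decomposition: under- (prefix: beneath/insufficient) + estimate (root) + -ed (suffix: past)
Total morphemes: 3

3 morphemes (under- (prefix: beneath/insufficient) + estimate (root) + -ed (suffix: past))


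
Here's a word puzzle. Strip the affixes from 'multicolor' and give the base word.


Remove prefix 'multi' from 'multicolor' to get root 'color'.

color
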